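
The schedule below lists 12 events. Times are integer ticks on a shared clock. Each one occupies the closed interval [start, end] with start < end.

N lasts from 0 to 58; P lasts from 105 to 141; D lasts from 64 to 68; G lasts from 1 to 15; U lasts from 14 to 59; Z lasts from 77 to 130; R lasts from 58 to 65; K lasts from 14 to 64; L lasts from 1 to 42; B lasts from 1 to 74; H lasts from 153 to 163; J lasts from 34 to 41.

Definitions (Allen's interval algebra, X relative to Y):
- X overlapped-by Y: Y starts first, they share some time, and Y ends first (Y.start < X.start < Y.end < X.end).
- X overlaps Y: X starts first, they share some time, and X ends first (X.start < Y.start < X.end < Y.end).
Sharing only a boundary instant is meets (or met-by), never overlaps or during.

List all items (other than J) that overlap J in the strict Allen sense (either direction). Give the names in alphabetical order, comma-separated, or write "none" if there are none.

Target J = [34, 41].
B [1, 74] → contains → no.
D [64, 68] → after → no.
G [1, 15] → before → no.
H [153, 163] → after → no.
K [14, 64] → contains → no.
L [1, 42] → contains → no.
N [0, 58] → contains → no.
P [105, 141] → after → no.
R [58, 65] → after → no.
U [14, 59] → contains → no.
Z [77, 130] → after → no.
Result: none.

none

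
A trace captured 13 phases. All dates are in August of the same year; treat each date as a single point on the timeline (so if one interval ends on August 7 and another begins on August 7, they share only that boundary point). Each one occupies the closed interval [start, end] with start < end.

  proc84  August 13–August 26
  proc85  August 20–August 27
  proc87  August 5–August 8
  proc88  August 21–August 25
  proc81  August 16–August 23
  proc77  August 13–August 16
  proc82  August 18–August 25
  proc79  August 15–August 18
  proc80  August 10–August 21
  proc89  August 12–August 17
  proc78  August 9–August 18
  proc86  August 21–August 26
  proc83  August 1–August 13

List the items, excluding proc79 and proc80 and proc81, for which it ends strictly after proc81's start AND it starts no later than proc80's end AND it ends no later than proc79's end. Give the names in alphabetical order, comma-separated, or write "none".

proc78, proc89

Conditions: its end is strictly after proc81's start (X.end > August 16) AND its start is no later than proc80's end (X.start <= August 21) AND its end is no later than proc79's end (X.end <= August 18).
proc77: end August 16 > August 16? ✗; start August 13 <= August 21? ✓; end August 16 <= August 18? ✓ → no.
proc78: end August 18 > August 16? ✓; start August 9 <= August 21? ✓; end August 18 <= August 18? ✓ → yes.
proc82: end August 25 > August 16? ✓; start August 18 <= August 21? ✓; end August 25 <= August 18? ✗ → no.
proc83: end August 13 > August 16? ✗; start August 1 <= August 21? ✓; end August 13 <= August 18? ✓ → no.
proc84: end August 26 > August 16? ✓; start August 13 <= August 21? ✓; end August 26 <= August 18? ✗ → no.
proc85: end August 27 > August 16? ✓; start August 20 <= August 21? ✓; end August 27 <= August 18? ✗ → no.
proc86: end August 26 > August 16? ✓; start August 21 <= August 21? ✓; end August 26 <= August 18? ✗ → no.
proc87: end August 8 > August 16? ✗; start August 5 <= August 21? ✓; end August 8 <= August 18? ✓ → no.
proc88: end August 25 > August 16? ✓; start August 21 <= August 21? ✓; end August 25 <= August 18? ✗ → no.
proc89: end August 17 > August 16? ✓; start August 12 <= August 21? ✓; end August 17 <= August 18? ✓ → yes.
Result: proc78, proc89.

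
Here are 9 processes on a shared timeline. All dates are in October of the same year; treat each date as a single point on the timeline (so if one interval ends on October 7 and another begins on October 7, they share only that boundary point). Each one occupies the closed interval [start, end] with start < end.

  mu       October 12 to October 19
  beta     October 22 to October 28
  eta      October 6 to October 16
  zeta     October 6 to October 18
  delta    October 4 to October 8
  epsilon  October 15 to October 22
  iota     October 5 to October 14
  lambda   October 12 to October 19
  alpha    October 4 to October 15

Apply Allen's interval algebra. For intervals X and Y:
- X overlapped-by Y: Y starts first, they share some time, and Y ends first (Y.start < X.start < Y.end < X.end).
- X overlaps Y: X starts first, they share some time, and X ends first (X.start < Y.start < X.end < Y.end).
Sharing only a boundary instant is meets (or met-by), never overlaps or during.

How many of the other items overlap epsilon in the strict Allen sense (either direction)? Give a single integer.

4

Target epsilon = [October 15, October 22].
alpha [October 4, October 15] → meets → no.
beta [October 22, October 28] → met-by → no.
delta [October 4, October 8] → before → no.
eta [October 6, October 16] → overlaps → counts.
iota [October 5, October 14] → before → no.
lambda [October 12, October 19] → overlaps → counts.
mu [October 12, October 19] → overlaps → counts.
zeta [October 6, October 18] → overlaps → counts.
Total: 4.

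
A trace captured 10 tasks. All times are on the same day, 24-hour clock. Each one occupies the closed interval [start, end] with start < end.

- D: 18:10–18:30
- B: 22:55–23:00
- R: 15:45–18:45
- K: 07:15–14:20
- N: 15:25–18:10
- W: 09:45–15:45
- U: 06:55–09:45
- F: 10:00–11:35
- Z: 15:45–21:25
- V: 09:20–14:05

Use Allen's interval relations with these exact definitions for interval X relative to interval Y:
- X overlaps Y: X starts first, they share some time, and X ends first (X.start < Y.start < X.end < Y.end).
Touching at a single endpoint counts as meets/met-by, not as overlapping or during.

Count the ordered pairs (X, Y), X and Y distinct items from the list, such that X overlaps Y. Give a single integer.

Checking all 90 ordered pairs for relation 'overlaps'; matching pairs in alphabetical order:
(K, W): K overlaps W ✓
(N, R): N overlaps R ✓
(N, Z): N overlaps Z ✓
(U, K): U overlaps K ✓
(U, V): U overlaps V ✓
(V, W): V overlaps W ✓
(W, N): W overlaps N ✓
Count: 7.

7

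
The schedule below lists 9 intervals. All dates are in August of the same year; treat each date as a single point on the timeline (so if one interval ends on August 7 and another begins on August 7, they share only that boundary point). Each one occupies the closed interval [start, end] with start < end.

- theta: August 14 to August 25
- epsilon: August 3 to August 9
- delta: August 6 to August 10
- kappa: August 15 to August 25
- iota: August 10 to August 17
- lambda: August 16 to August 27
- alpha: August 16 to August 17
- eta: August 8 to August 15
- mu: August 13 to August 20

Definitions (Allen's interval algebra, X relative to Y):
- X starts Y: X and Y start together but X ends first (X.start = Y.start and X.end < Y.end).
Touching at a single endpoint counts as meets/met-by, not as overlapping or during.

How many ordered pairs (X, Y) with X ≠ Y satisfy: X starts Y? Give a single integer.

1

Checking all 72 ordered pairs for relation 'starts'; matching pairs in alphabetical order:
(alpha, lambda): alpha starts lambda ✓
Count: 1.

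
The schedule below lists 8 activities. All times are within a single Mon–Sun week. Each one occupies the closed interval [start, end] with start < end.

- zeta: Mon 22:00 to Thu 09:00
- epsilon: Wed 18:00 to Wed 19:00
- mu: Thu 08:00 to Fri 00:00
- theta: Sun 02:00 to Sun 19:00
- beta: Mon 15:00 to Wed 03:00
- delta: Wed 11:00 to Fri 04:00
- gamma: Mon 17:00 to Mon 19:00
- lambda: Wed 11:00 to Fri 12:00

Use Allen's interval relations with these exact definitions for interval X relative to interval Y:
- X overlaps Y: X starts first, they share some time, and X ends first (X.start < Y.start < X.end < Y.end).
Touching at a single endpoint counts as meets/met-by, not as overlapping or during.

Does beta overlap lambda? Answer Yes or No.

No

beta = [Mon 15:00, Wed 03:00], lambda = [Wed 11:00, Fri 12:00].
Actual relation of beta to lambda: before.
Asked whether 'overlaps' holds → No.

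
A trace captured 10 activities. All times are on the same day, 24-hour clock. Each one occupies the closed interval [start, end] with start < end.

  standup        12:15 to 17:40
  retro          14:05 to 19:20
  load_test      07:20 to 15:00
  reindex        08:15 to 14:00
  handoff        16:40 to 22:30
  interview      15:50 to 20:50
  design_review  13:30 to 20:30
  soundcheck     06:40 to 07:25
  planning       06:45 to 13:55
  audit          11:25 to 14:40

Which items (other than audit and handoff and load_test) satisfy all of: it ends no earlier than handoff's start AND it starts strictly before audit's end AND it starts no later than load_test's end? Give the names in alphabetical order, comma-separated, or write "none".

Conditions: its end is no earlier than handoff's start (X.end >= 16:40) AND its start is strictly before audit's end (X.start < 14:40) AND its start is no later than load_test's end (X.start <= 15:00).
design_review: end 20:30 >= 16:40? ✓; start 13:30 < 14:40? ✓; start 13:30 <= 15:00? ✓ → yes.
interview: end 20:50 >= 16:40? ✓; start 15:50 < 14:40? ✗; start 15:50 <= 15:00? ✗ → no.
planning: end 13:55 >= 16:40? ✗; start 06:45 < 14:40? ✓; start 06:45 <= 15:00? ✓ → no.
reindex: end 14:00 >= 16:40? ✗; start 08:15 < 14:40? ✓; start 08:15 <= 15:00? ✓ → no.
retro: end 19:20 >= 16:40? ✓; start 14:05 < 14:40? ✓; start 14:05 <= 15:00? ✓ → yes.
soundcheck: end 07:25 >= 16:40? ✗; start 06:40 < 14:40? ✓; start 06:40 <= 15:00? ✓ → no.
standup: end 17:40 >= 16:40? ✓; start 12:15 < 14:40? ✓; start 12:15 <= 15:00? ✓ → yes.
Result: design_review, retro, standup.

design_review, retro, standup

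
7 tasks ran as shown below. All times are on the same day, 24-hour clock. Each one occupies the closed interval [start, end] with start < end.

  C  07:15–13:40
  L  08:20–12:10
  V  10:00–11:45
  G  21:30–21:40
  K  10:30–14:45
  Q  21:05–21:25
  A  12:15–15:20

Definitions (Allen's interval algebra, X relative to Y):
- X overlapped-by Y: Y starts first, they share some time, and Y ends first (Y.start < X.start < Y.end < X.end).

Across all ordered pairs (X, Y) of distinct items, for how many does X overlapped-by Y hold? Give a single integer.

5

Checking all 42 ordered pairs for relation 'overlapped-by'; matching pairs in alphabetical order:
(A, C): A overlapped-by C ✓
(A, K): A overlapped-by K ✓
(K, C): K overlapped-by C ✓
(K, L): K overlapped-by L ✓
(K, V): K overlapped-by V ✓
Count: 5.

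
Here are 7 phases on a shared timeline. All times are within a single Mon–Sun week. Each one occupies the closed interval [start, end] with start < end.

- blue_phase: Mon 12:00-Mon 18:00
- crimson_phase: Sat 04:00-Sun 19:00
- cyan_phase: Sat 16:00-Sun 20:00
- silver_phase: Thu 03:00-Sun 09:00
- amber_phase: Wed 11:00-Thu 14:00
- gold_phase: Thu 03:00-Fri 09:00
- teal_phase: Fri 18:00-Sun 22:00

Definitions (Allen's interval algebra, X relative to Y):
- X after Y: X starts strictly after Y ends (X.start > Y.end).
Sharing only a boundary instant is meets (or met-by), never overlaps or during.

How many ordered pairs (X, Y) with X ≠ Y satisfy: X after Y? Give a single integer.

Checking all 42 ordered pairs for relation 'after'; matching pairs in alphabetical order:
(amber_phase, blue_phase): amber_phase after blue_phase ✓
(crimson_phase, amber_phase): crimson_phase after amber_phase ✓
(crimson_phase, blue_phase): crimson_phase after blue_phase ✓
(crimson_phase, gold_phase): crimson_phase after gold_phase ✓
(cyan_phase, amber_phase): cyan_phase after amber_phase ✓
(cyan_phase, blue_phase): cyan_phase after blue_phase ✓
(cyan_phase, gold_phase): cyan_phase after gold_phase ✓
(gold_phase, blue_phase): gold_phase after blue_phase ✓
(silver_phase, blue_phase): silver_phase after blue_phase ✓
(teal_phase, amber_phase): teal_phase after amber_phase ✓
(teal_phase, blue_phase): teal_phase after blue_phase ✓
(teal_phase, gold_phase): teal_phase after gold_phase ✓
Count: 12.

12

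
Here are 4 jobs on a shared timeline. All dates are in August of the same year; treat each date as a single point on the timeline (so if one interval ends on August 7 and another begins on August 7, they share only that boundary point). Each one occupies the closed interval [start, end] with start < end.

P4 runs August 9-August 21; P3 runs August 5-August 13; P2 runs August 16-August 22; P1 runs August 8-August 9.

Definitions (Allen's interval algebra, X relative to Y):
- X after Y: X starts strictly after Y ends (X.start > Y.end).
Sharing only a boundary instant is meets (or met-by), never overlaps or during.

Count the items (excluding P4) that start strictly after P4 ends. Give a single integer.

Target P4 = [August 9, August 21].
P1 [August 8, August 9] → meets → no.
P2 [August 16, August 22] → overlapped-by → no.
P3 [August 5, August 13] → overlaps → no.
Total: 0.

0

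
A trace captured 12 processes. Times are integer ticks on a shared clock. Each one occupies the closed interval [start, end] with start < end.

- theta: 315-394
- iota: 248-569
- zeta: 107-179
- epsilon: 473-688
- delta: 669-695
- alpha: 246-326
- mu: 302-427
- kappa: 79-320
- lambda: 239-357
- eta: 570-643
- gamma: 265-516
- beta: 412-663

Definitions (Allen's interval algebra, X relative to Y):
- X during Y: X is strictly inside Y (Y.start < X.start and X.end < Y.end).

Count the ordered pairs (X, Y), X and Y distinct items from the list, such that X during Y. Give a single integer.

10

Checking all 132 ordered pairs for relation 'during'; matching pairs in alphabetical order:
(alpha, lambda): alpha during lambda ✓
(eta, beta): eta during beta ✓
(eta, epsilon): eta during epsilon ✓
(gamma, iota): gamma during iota ✓
(mu, gamma): mu during gamma ✓
(mu, iota): mu during iota ✓
(theta, gamma): theta during gamma ✓
(theta, iota): theta during iota ✓
(theta, mu): theta during mu ✓
(zeta, kappa): zeta during kappa ✓
Count: 10.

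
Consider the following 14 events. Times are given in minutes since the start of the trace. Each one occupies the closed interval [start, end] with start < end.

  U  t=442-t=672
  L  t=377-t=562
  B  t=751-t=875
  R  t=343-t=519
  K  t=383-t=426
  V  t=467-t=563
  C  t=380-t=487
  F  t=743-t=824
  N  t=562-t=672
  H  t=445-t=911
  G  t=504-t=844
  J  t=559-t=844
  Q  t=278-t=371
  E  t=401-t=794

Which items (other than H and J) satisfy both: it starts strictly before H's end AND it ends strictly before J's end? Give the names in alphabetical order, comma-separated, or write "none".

Conditions: its start is strictly before H's end (X.start < t=911) AND its end is strictly before J's end (X.end < t=844).
B: start t=751 < t=911? ✓; end t=875 < t=844? ✗ → no.
C: start t=380 < t=911? ✓; end t=487 < t=844? ✓ → yes.
E: start t=401 < t=911? ✓; end t=794 < t=844? ✓ → yes.
F: start t=743 < t=911? ✓; end t=824 < t=844? ✓ → yes.
G: start t=504 < t=911? ✓; end t=844 < t=844? ✗ → no.
K: start t=383 < t=911? ✓; end t=426 < t=844? ✓ → yes.
L: start t=377 < t=911? ✓; end t=562 < t=844? ✓ → yes.
N: start t=562 < t=911? ✓; end t=672 < t=844? ✓ → yes.
Q: start t=278 < t=911? ✓; end t=371 < t=844? ✓ → yes.
R: start t=343 < t=911? ✓; end t=519 < t=844? ✓ → yes.
U: start t=442 < t=911? ✓; end t=672 < t=844? ✓ → yes.
V: start t=467 < t=911? ✓; end t=563 < t=844? ✓ → yes.
Result: C, E, F, K, L, N, Q, R, U, V.

C, E, F, K, L, N, Q, R, U, V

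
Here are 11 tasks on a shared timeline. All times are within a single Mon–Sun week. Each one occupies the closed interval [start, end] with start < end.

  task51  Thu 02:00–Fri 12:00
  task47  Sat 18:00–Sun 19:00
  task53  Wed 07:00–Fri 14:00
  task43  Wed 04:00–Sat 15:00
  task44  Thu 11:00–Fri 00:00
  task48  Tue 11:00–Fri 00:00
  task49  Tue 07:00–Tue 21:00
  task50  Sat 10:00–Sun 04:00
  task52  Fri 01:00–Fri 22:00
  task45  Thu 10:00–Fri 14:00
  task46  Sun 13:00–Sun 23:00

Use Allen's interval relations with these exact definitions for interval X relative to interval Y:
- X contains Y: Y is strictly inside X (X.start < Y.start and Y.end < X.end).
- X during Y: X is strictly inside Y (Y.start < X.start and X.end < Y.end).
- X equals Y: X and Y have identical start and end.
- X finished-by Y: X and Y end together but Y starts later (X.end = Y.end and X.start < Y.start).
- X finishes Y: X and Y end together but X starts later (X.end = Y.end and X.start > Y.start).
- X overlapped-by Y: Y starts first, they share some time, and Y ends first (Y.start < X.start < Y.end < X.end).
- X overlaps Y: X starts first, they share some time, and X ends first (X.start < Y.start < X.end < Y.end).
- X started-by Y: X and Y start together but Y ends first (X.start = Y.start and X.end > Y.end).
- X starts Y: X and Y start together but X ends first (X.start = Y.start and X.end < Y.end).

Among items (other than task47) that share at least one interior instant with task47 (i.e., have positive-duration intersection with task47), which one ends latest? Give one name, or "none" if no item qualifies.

Target task47 = [Sat 18:00, Sun 19:00].
task43 [Wed 04:00, Sat 15:00] → before → excluded.
task44 [Thu 11:00, Fri 00:00] → before → excluded.
task45 [Thu 10:00, Fri 14:00] → before → excluded.
task46 [Sun 13:00, Sun 23:00] → overlapped-by → candidate.
task48 [Tue 11:00, Fri 00:00] → before → excluded.
task49 [Tue 07:00, Tue 21:00] → before → excluded.
task50 [Sat 10:00, Sun 04:00] → overlaps → candidate.
task51 [Thu 02:00, Fri 12:00] → before → excluded.
task52 [Fri 01:00, Fri 22:00] → before → excluded.
task53 [Wed 07:00, Fri 14:00] → before → excluded.
Among candidates, latest end is Sun 23:00 → task46.

task46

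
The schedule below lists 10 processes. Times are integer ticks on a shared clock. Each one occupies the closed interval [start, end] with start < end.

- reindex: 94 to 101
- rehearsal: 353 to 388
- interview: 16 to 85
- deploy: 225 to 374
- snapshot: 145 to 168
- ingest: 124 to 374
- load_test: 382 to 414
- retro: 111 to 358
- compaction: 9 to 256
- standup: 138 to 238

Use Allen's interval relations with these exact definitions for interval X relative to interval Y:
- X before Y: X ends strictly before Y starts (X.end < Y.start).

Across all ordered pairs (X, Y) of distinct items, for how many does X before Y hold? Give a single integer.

25

Checking all 90 ordered pairs for relation 'before'; matching pairs in alphabetical order:
(compaction, load_test): compaction before load_test ✓
(compaction, rehearsal): compaction before rehearsal ✓
(deploy, load_test): deploy before load_test ✓
(ingest, load_test): ingest before load_test ✓
(interview, deploy): interview before deploy ✓
(interview, ingest): interview before ingest ✓
(interview, load_test): interview before load_test ✓
(interview, rehearsal): interview before rehearsal ✓
(interview, reindex): interview before reindex ✓
(interview, retro): interview before retro ✓
(interview, snapshot): interview before snapshot ✓
(interview, standup): interview before standup ✓
(reindex, deploy): reindex before deploy ✓
(reindex, ingest): reindex before ingest ✓
(reindex, load_test): reindex before load_test ✓
(reindex, rehearsal): reindex before rehearsal ✓
(reindex, retro): reindex before retro ✓
(reindex, snapshot): reindex before snapshot ✓
(reindex, standup): reindex before standup ✓
(retro, load_test): retro before load_test ✓
(snapshot, deploy): snapshot before deploy ✓
(snapshot, load_test): snapshot before load_test ✓
(snapshot, rehearsal): snapshot before rehearsal ✓
(standup, load_test): standup before load_test ✓
... plus 1 further pairs not listed.
Count: 25.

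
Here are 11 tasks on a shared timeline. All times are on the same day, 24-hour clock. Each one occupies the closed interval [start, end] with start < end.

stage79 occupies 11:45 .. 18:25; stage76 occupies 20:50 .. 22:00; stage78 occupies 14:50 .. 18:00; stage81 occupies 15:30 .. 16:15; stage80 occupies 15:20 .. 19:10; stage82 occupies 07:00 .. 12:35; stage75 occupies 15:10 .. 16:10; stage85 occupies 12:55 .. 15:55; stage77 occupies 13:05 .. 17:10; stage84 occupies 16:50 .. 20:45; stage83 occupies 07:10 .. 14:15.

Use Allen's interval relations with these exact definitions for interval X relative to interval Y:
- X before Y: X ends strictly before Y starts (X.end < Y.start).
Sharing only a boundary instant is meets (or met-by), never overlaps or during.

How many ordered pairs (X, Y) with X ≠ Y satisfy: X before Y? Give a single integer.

25

Checking all 110 ordered pairs for relation 'before'; matching pairs in alphabetical order:
(stage75, stage76): stage75 before stage76 ✓
(stage75, stage84): stage75 before stage84 ✓
(stage77, stage76): stage77 before stage76 ✓
(stage78, stage76): stage78 before stage76 ✓
(stage79, stage76): stage79 before stage76 ✓
(stage80, stage76): stage80 before stage76 ✓
(stage81, stage76): stage81 before stage76 ✓
(stage81, stage84): stage81 before stage84 ✓
(stage82, stage75): stage82 before stage75 ✓
(stage82, stage76): stage82 before stage76 ✓
(stage82, stage77): stage82 before stage77 ✓
(stage82, stage78): stage82 before stage78 ✓
(stage82, stage80): stage82 before stage80 ✓
(stage82, stage81): stage82 before stage81 ✓
(stage82, stage84): stage82 before stage84 ✓
(stage82, stage85): stage82 before stage85 ✓
(stage83, stage75): stage83 before stage75 ✓
(stage83, stage76): stage83 before stage76 ✓
(stage83, stage78): stage83 before stage78 ✓
(stage83, stage80): stage83 before stage80 ✓
(stage83, stage81): stage83 before stage81 ✓
(stage83, stage84): stage83 before stage84 ✓
(stage84, stage76): stage84 before stage76 ✓
(stage85, stage76): stage85 before stage76 ✓
... plus 1 further pairs not listed.
Count: 25.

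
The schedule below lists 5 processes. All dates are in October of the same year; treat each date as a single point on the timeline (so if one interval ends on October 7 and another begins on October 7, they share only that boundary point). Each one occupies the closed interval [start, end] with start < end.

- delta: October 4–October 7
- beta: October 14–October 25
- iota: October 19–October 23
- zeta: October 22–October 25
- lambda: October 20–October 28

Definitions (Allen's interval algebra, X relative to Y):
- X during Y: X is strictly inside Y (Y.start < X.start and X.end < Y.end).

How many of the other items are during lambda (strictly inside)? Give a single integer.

Target lambda = [October 20, October 28].
beta [October 14, October 25] → overlaps → no.
delta [October 4, October 7] → before → no.
iota [October 19, October 23] → overlaps → no.
zeta [October 22, October 25] → during → counts.
Total: 1.

1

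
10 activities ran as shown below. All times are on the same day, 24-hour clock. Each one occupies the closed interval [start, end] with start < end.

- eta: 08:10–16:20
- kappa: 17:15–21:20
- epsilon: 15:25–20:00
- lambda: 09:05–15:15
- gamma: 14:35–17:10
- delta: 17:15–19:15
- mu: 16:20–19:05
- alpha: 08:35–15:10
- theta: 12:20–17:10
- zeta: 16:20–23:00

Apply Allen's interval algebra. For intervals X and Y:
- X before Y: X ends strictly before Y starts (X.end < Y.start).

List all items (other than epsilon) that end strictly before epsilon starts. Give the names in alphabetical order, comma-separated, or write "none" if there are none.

alpha, lambda

Target epsilon = [15:25, 20:00].
alpha [08:35, 15:10] → before → yes.
delta [17:15, 19:15] → during → no.
eta [08:10, 16:20] → overlaps → no.
gamma [14:35, 17:10] → overlaps → no.
kappa [17:15, 21:20] → overlapped-by → no.
lambda [09:05, 15:15] → before → yes.
mu [16:20, 19:05] → during → no.
theta [12:20, 17:10] → overlaps → no.
zeta [16:20, 23:00] → overlapped-by → no.
Result: alpha, lambda.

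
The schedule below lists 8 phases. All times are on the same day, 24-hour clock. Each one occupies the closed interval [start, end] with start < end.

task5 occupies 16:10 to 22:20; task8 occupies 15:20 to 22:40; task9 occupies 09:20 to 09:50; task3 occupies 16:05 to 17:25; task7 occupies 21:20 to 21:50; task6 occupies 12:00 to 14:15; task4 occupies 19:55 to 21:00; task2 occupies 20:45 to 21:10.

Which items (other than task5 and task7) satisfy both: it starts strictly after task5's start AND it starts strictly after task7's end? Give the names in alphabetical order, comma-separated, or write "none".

Conditions: its start is strictly after task5's start (X.start > 16:10) AND its start is strictly after task7's end (X.start > 21:50).
task2: start 20:45 > 16:10? ✓; start 20:45 > 21:50? ✗ → no.
task3: start 16:05 > 16:10? ✗; start 16:05 > 21:50? ✗ → no.
task4: start 19:55 > 16:10? ✓; start 19:55 > 21:50? ✗ → no.
task6: start 12:00 > 16:10? ✗; start 12:00 > 21:50? ✗ → no.
task8: start 15:20 > 16:10? ✗; start 15:20 > 21:50? ✗ → no.
task9: start 09:20 > 16:10? ✗; start 09:20 > 21:50? ✗ → no.
Result: none.

none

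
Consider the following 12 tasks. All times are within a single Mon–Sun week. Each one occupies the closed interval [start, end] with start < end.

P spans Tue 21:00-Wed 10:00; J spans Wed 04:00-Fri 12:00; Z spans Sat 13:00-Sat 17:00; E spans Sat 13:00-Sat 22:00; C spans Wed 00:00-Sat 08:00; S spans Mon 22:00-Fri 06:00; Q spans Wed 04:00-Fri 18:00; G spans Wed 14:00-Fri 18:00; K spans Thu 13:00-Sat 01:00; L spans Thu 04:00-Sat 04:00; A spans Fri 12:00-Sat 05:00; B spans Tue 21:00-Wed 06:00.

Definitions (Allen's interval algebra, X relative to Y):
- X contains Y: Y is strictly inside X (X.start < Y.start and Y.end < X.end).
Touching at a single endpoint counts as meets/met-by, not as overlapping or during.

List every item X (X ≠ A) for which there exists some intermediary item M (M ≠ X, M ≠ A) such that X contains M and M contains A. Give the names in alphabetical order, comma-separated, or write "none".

Target A = [Fri 12:00, Sat 05:00].
Intermediaries M with M contains A: C.
Via C — items with X contains C: none.
Union: none.

none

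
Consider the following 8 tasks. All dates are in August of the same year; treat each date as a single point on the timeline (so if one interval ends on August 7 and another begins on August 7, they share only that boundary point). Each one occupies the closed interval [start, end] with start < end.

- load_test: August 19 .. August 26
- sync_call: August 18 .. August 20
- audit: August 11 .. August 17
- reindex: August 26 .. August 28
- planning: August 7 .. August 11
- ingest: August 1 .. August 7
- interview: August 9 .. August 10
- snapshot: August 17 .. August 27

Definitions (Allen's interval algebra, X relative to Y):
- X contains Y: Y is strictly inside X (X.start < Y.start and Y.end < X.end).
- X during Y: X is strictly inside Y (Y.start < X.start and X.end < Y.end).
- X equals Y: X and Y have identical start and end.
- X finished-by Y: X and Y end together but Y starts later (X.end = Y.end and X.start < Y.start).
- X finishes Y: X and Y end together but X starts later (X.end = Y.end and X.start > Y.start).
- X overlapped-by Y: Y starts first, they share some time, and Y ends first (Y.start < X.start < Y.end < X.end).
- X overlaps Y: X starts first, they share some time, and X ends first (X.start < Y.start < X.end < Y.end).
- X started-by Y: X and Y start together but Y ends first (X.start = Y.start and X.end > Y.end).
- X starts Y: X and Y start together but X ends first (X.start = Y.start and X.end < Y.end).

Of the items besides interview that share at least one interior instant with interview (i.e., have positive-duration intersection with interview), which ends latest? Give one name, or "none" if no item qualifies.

Target interview = [August 9, August 10].
audit [August 11, August 17] → after → excluded.
ingest [August 1, August 7] → before → excluded.
load_test [August 19, August 26] → after → excluded.
planning [August 7, August 11] → contains → candidate.
reindex [August 26, August 28] → after → excluded.
snapshot [August 17, August 27] → after → excluded.
sync_call [August 18, August 20] → after → excluded.
Among candidates, latest end is August 11 → planning.

planning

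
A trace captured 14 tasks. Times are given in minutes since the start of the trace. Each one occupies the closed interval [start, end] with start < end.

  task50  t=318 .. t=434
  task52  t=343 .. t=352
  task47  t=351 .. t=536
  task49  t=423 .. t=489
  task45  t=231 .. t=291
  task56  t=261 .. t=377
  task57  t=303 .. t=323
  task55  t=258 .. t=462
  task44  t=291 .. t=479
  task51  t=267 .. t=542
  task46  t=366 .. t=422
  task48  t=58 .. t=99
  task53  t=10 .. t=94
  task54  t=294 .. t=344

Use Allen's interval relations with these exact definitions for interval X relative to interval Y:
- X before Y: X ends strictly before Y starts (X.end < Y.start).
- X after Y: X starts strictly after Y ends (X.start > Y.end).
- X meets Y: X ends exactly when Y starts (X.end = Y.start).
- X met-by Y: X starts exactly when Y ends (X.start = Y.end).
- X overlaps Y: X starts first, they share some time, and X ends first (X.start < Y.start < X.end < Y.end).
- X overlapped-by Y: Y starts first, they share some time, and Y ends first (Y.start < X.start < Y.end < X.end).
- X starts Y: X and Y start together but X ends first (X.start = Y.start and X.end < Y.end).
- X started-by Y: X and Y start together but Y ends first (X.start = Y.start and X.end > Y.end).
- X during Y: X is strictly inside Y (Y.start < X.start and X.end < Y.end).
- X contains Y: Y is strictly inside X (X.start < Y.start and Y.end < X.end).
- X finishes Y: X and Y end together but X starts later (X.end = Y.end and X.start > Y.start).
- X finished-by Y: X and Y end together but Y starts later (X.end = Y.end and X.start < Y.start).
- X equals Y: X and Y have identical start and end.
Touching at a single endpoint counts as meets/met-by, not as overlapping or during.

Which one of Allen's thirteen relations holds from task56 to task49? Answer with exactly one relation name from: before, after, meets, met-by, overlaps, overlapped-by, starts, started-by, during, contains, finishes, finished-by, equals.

before

task56 = [t=261, t=377]; task49 = [t=423, t=489].
Compare endpoints: task56.start < task49.start, task56.start < task49.end, task56.end < task49.start, task56.end < task49.end.
That pattern is 'before'.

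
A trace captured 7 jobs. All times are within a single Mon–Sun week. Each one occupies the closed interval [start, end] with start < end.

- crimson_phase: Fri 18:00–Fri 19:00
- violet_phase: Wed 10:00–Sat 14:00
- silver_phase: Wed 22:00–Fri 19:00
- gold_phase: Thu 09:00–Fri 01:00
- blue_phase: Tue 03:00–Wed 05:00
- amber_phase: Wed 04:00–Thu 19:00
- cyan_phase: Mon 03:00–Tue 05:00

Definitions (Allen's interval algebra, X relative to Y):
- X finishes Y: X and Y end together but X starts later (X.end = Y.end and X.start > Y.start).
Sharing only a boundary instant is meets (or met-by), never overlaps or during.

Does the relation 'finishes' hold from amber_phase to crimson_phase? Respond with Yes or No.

amber_phase = [Wed 04:00, Thu 19:00], crimson_phase = [Fri 18:00, Fri 19:00].
Actual relation of amber_phase to crimson_phase: before.
Asked whether 'finishes' holds → No.

No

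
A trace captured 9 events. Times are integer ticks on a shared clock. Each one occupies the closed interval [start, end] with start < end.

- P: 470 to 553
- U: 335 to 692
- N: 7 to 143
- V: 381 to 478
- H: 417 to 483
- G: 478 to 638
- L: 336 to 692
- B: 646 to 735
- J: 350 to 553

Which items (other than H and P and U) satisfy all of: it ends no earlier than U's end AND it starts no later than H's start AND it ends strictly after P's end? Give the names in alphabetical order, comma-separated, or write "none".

L

Conditions: its end is no earlier than U's end (X.end >= 692) AND its start is no later than H's start (X.start <= 417) AND its end is strictly after P's end (X.end > 553).
B: end 735 >= 692? ✓; start 646 <= 417? ✗; end 735 > 553? ✓ → no.
G: end 638 >= 692? ✗; start 478 <= 417? ✗; end 638 > 553? ✓ → no.
J: end 553 >= 692? ✗; start 350 <= 417? ✓; end 553 > 553? ✗ → no.
L: end 692 >= 692? ✓; start 336 <= 417? ✓; end 692 > 553? ✓ → yes.
N: end 143 >= 692? ✗; start 7 <= 417? ✓; end 143 > 553? ✗ → no.
V: end 478 >= 692? ✗; start 381 <= 417? ✓; end 478 > 553? ✗ → no.
Result: L.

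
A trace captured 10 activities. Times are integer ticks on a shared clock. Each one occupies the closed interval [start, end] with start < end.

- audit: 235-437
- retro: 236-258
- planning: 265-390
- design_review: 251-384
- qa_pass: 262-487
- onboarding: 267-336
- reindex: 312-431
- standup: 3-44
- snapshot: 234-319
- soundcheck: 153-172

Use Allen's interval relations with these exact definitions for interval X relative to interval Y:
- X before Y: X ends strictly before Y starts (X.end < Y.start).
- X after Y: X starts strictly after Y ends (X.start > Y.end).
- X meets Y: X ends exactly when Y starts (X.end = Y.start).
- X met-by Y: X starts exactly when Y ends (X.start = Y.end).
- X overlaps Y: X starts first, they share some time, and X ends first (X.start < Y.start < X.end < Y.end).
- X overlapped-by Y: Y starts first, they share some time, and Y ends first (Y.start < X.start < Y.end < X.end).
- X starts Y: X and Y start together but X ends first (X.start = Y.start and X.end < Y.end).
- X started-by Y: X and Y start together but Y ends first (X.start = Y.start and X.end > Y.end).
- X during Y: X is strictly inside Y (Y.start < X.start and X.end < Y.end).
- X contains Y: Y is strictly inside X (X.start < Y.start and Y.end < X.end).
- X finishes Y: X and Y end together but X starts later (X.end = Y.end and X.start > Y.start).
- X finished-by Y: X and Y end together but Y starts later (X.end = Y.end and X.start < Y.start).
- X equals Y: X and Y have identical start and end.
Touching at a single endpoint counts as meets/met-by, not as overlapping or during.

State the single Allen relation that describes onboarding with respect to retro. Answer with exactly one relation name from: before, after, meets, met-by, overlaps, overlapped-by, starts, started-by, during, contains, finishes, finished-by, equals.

after

onboarding = [267, 336]; retro = [236, 258].
Compare endpoints: onboarding.start > retro.start, onboarding.start > retro.end, onboarding.end > retro.start, onboarding.end > retro.end.
That pattern is 'after'.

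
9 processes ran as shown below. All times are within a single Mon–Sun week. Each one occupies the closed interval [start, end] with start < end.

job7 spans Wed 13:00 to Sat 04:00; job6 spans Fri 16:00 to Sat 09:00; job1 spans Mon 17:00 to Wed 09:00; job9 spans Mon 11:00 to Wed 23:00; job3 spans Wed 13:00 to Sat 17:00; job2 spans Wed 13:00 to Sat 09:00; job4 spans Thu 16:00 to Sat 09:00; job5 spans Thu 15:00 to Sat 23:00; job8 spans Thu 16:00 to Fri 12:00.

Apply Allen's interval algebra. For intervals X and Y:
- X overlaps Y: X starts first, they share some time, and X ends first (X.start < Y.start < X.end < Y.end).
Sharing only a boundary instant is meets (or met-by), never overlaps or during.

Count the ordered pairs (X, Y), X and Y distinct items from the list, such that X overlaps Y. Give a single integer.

8

Checking all 72 ordered pairs for relation 'overlaps'; matching pairs in alphabetical order:
(job2, job5): job2 overlaps job5 ✓
(job3, job5): job3 overlaps job5 ✓
(job7, job4): job7 overlaps job4 ✓
(job7, job5): job7 overlaps job5 ✓
(job7, job6): job7 overlaps job6 ✓
(job9, job2): job9 overlaps job2 ✓
(job9, job3): job9 overlaps job3 ✓
(job9, job7): job9 overlaps job7 ✓
Count: 8.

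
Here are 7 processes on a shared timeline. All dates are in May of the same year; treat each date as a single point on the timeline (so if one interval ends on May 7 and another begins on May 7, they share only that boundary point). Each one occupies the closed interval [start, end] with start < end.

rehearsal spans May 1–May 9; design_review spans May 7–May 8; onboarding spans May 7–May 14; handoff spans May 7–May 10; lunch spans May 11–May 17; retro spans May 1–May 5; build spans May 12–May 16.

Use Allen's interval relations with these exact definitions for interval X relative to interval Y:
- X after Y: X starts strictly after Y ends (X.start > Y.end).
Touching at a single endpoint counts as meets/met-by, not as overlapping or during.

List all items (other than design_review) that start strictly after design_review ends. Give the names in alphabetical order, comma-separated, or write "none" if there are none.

build, lunch

Target design_review = [May 7, May 8].
build [May 12, May 16] → after → yes.
handoff [May 7, May 10] → started-by → no.
lunch [May 11, May 17] → after → yes.
onboarding [May 7, May 14] → started-by → no.
rehearsal [May 1, May 9] → contains → no.
retro [May 1, May 5] → before → no.
Result: build, lunch.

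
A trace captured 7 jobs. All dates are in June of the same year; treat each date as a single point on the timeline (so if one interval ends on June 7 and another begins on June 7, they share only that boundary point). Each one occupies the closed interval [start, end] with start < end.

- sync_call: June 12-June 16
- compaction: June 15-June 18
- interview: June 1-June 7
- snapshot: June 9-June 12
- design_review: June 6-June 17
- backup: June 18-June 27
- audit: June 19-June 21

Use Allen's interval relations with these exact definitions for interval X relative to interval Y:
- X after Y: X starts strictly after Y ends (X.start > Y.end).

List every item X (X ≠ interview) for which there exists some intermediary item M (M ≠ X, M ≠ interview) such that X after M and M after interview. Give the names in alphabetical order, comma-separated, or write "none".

Target interview = [June 1, June 7].
Intermediaries M with M after interview: audit, backup, compaction, snapshot, sync_call.
Via audit — items with X after audit: none.
Via backup — items with X after backup: none.
Via compaction — items with X after compaction: audit.
Via snapshot — items with X after snapshot: audit, backup, compaction.
Via sync_call — items with X after sync_call: audit, backup.
Union: audit, backup, compaction.

audit, backup, compaction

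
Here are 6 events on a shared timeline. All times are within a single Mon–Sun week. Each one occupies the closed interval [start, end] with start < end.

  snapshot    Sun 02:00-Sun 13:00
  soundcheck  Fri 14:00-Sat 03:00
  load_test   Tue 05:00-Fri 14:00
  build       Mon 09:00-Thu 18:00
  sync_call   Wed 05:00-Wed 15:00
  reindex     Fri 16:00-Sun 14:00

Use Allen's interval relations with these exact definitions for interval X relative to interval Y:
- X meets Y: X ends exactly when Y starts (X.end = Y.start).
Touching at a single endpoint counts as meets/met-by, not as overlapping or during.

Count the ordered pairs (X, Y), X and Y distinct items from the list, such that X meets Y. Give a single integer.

1

Checking all 30 ordered pairs for relation 'meets'; matching pairs in alphabetical order:
(load_test, soundcheck): load_test meets soundcheck ✓
Count: 1.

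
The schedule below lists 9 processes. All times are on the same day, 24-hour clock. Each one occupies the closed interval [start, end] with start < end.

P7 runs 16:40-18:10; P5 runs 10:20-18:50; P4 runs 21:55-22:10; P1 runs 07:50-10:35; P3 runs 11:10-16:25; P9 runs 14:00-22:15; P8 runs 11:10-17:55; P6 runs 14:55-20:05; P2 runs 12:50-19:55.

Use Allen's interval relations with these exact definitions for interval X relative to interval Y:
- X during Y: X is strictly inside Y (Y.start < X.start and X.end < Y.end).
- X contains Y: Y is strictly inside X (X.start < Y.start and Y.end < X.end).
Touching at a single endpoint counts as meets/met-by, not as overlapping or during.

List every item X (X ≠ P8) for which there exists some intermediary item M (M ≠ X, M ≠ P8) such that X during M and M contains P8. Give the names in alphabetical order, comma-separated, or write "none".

P3, P7

Target P8 = [11:10, 17:55].
Intermediaries M with M contains P8: P5.
Via P5 — items with X during P5: P3, P7.
Union: P3, P7.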